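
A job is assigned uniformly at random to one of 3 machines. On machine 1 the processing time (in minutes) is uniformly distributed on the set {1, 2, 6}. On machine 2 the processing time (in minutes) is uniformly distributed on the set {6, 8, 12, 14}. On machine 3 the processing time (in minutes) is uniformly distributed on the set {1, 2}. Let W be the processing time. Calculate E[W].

E[W | machine 1] = (1+2+6)/3 = 3.
E[W | machine 2] = (6+8+12+14)/4 = 10.
E[W | machine 3] = (1+2)/2 = 3/2.
By the law of total expectation,
E[W] = (1/3)·(3) + (1/3)·(10) + (1/3)·(3/2) = 29/6.

29/6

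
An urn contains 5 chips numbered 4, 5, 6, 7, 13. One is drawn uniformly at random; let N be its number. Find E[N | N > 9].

P(N > 9) = 1/5.
Σ over the event: 13·1/5 = 13/5.
E[N | N > 9] = (13/5) / (1/5) = 13.

13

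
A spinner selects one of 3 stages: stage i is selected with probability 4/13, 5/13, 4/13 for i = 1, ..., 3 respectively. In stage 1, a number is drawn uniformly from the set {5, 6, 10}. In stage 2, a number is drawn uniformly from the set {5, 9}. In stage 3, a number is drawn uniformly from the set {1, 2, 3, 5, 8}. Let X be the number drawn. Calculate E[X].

391/65

E[X | stage 1] = (5+6+10)/3 = 7.
E[X | stage 2] = (5+9)/2 = 7.
E[X | stage 3] = (1+2+3+5+8)/5 = 19/5.
By the law of total expectation,
E[X] = (4/13)·(7) + (5/13)·(7) + (4/13)·(19/5) = 391/65.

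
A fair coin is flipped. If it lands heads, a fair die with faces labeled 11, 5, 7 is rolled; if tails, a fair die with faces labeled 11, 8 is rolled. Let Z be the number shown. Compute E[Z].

E[Z | heads] = (11+5+7)/3 = 23/3.
E[Z | tails] = (11+8)/2 = 19/2.
E[Z] = (1/2)·(23/3) + (1/2)·(19/2) = 103/12.

103/12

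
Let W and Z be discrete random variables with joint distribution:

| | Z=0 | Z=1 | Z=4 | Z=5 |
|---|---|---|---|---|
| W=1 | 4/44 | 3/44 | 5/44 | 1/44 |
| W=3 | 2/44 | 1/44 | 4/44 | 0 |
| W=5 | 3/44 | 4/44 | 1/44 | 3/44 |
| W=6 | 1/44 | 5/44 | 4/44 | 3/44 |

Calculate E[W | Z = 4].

P(Z = 4) = 7/22.
Σ W·P over the event = 1·(5/44) + 3·(4/44) + 5·(1/44) + 6·(4/44) = 23/22.
E[W | Z = 4] = (23/22) / (7/22) = 23/7.

23/7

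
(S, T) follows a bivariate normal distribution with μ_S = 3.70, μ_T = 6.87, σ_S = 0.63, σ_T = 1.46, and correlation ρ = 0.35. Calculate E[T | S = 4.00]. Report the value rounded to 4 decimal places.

E[T | S=x] = μ_T + ρ(σ_T/σ_S)(x − μ_S) for jointly normal variables.
E[T | S=4.00] = 6.87 + (0.35)·(1.46/0.63)·(4.00 − (3.70)) = 6.87 + (0.81111)·(0.3) = 7.1133.

7.1133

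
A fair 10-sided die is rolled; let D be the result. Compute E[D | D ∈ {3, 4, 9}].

16/3

P(D ∈ {3, 4, 9}) = 3/10.
Σ over the event: 3·1/10 + 4·1/10 + 9·1/10 = 8/5.
E[D | D ∈ {3, 4, 9}] = (8/5) / (3/10) = 16/3.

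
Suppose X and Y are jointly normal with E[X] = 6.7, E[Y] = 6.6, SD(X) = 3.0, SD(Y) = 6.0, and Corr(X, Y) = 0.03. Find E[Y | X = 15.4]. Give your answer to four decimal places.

7.1220

For a bivariate normal, E[Y | X=x] = μ_Y + ρ·(σ_Y/σ_X)·(x − μ_X).
E[Y | X=15.4] = 6.6 + (0.03)·(6.0/3.0)·(15.4 − (6.7)) = 6.6 + (0.06)·(8.7) = 7.1220.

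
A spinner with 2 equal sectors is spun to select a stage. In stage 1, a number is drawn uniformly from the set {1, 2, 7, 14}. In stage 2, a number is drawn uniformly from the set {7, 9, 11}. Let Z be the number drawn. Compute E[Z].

E[Z | stage 1] = (1+2+7+14)/4 = 6.
E[Z | stage 2] = (7+9+11)/3 = 9.
By the law of total expectation,
E[Z] = (1/2)·(6) + (1/2)·(9) = 15/2.

15/2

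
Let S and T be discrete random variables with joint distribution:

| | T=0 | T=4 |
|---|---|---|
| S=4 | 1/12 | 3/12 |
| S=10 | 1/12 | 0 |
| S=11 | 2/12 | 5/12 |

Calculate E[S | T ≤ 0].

9

P(T ≤ 0) = 1/3.
Summing S·P(S=x,T=y) over the conditioning event gives 3.
E[S | T ≤ 0] = (3) / (1/3) = 9.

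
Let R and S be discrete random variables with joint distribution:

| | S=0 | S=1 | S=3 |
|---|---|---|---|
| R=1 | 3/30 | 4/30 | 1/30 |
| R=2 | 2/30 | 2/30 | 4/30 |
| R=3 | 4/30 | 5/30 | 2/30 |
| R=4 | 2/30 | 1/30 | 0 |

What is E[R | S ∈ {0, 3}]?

7/3

P(S ∈ {0, 3}) = 3/5.
Summing R·P(R=x,S=y) over the conditioning event gives 7/5.
E[R | S ∈ {0, 3}] = (7/5) / (3/5) = 7/3.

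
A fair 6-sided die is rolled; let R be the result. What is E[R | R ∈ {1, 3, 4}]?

8/3

P(R ∈ {1, 3, 4}) = 1/2.
Σ over the event: 1·1/6 + 3·1/6 + 4·1/6 = 4/3.
E[R | R ∈ {1, 3, 4}] = (4/3) / (1/2) = 8/3.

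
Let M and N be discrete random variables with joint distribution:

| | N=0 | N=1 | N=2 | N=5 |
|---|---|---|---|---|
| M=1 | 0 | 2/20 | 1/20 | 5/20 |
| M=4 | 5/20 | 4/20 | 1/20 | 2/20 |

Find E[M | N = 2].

5/2

P(N = 2) = 1/10.
Summing M·P(M=x,N=y) over the conditioning event gives 1/4.
E[M | N = 2] = (1/4) / (1/10) = 5/2.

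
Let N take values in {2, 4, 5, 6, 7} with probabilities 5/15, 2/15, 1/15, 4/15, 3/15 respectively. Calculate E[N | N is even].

42/11

P(N is even) = 11/15.
Σ over the event: 2·1/3 + 4·2/15 + 6·4/15 = 14/5.
E[N | N is even] = (14/5) / (11/15) = 42/11.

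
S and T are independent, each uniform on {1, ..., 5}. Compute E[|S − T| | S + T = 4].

4/3

P(S + T = 4) = 3/25.
Summing |S−T|·P(x,y) over outcomes with S + T = 4 gives 4/25.
E[|S − T| | S + T = 4] = (4/25) / (3/25) = 4/3.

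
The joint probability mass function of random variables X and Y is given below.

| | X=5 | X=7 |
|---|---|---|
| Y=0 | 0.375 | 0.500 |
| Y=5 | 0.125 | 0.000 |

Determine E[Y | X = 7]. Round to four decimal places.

P(X = 7) = 0.500.
Summing Y·P(X=x,Y=y) over the conditioning event gives 0.000.
E[Y | X = 7] = (0.000) / (0.500) = 0.0000.

0.0000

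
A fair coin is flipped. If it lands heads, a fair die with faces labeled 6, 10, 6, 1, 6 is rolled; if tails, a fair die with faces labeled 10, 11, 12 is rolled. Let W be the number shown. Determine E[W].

42/5

E[W | heads] = (6+10+6+1+6)/5 = 29/5.
E[W | tails] = (10+11+12)/3 = 11.
By the law of total expectation,
E[W] = (1/2)·(29/5) + (1/2)·(11) = 42/5.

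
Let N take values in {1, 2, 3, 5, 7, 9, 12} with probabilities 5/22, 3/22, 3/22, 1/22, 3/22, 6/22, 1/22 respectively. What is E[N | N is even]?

P(N is even) = 2/11.
Σ over the event: 2·3/22 + 12·1/22 = 9/11.
E[N | N is even] = (9/11) / (2/11) = 9/2.

9/2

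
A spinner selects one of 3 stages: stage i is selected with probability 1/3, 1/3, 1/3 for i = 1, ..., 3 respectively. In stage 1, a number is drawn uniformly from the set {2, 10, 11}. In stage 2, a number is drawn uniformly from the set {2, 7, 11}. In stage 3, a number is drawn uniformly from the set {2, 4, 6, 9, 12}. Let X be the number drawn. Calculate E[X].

314/45

E[X | stage 1] = (2+10+11)/3 = 23/3.
E[X | stage 2] = (2+7+11)/3 = 20/3.
E[X | stage 3] = (2+4+6+9+12)/5 = 33/5.
E[X] = (1/3)·(23/3) + (1/3)·(20/3) + (1/3)·(33/5) = 314/45.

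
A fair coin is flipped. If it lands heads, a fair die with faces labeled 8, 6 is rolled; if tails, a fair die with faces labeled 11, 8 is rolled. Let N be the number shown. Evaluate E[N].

E[N | heads] = (8+6)/2 = 7.
E[N | tails] = (11+8)/2 = 19/2.
E[N] = (1/2)·(7) + (1/2)·(19/2) = 33/4.

33/4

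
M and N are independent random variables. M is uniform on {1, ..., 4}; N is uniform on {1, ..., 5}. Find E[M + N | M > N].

5

P(M > N) = 3/10.
Summing (M+N)·P(x,y) over outcomes with M > N gives 3/2.
E[M + N | M > N] = (3/2) / (3/10) = 5.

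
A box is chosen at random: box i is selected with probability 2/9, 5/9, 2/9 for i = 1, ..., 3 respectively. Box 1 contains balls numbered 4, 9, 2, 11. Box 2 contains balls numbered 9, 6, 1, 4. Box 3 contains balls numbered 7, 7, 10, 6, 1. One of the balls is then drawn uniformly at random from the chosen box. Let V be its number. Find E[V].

28/5

E[V | box 1] = (4+9+2+11)/4 = 13/2.
E[V | box 2] = (9+6+1+4)/4 = 5.
E[V | box 3] = (7+7+10+6+1)/5 = 31/5.
By the law of total expectation,
E[V] = (2/9)·(13/2) + (5/9)·(5) + (2/9)·(31/5) = 28/5.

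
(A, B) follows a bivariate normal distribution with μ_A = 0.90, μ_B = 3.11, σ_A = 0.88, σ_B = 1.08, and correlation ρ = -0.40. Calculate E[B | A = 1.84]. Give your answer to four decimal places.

2.6485

The regression of B on A has slope ρ·σ_B/σ_A and passes through (μ_A, μ_B).
E[B | A=1.84] = 3.11 + (-0.40)·(1.08/0.88)·(1.84 − (0.90)) = 3.11 + (-0.49091)·(0.94) = 2.6485.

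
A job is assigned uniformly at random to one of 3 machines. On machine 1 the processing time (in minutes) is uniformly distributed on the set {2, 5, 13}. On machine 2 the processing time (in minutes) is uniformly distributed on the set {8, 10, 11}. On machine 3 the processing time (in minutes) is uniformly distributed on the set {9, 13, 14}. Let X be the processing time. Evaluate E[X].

85/9

E[X | machine 1] = (2+5+13)/3 = 20/3.
E[X | machine 2] = (8+10+11)/3 = 29/3.
E[X | machine 3] = (9+13+14)/3 = 12.
E[X] = (1/3)·(20/3) + (1/3)·(29/3) + (1/3)·(12) = 85/9.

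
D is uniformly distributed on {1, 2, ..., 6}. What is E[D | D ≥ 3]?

Given D ≥ 3, D is equally likely to be any of {3, 4, 5, 6}.
E[D | D ≥ 3] = (3 + 4 + 5 + 6) / 4 = 9/2.

9/2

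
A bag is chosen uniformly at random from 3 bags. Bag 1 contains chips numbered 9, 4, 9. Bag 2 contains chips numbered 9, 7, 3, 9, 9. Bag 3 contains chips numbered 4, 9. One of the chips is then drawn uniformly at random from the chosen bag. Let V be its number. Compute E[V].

E[V | bag 1] = (9+4+9)/3 = 22/3.
E[V | bag 2] = (9+7+3+9+9)/5 = 37/5.
E[V | bag 3] = (4+9)/2 = 13/2.
E[V] = (1/3)·(22/3) + (1/3)·(37/5) + (1/3)·(13/2) = 637/90.

637/90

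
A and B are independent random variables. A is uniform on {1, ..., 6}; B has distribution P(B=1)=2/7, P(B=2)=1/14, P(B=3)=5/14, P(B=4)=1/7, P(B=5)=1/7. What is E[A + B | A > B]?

34/5

P(A > B) = 15/28.
Summing (A+B)·P(x,y) over outcomes with A > B gives 51/14.
E[A + B | A > B] = (51/14) / (15/28) = 34/5.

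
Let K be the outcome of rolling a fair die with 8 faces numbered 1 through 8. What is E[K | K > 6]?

Given K > 6, K is equally likely to be any of {7, 8}.
E[K | K > 6] = (7 + 8) / 2 = 15/2.

15/2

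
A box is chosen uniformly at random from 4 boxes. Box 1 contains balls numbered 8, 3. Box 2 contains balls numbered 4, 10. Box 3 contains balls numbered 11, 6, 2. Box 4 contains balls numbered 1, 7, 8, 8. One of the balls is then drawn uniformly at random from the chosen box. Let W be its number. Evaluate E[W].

E[W | box 1] = (8+3)/2 = 11/2.
E[W | box 2] = (4+10)/2 = 7.
E[W | box 3] = (11+6+2)/3 = 19/3.
E[W | box 4] = (1+7+8+8)/4 = 6.
E[W] = (1/4)·(11/2) + (1/4)·(7) + (1/4)·(19/3) + (1/4)·(6) = 149/24.

149/24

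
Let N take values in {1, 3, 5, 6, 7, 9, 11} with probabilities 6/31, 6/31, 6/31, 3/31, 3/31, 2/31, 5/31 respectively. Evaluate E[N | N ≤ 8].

31/8

P(N ≤ 8) = 24/31.
Σ over the event: 1·6/31 + 3·6/31 + 5·6/31 + 6·3/31 + 7·3/31 = 3.
E[N | N ≤ 8] = (3) / (24/31) = 31/8.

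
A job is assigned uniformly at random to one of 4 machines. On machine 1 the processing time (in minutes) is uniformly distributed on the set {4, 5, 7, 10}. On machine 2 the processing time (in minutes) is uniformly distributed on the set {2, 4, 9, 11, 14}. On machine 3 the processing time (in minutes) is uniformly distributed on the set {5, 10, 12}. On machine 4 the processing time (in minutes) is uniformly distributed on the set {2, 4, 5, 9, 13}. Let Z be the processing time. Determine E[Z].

E[Z | machine 1] = (4+5+7+10)/4 = 13/2.
E[Z | machine 2] = (2+4+9+11+14)/5 = 8.
E[Z | machine 3] = (5+10+12)/3 = 9.
E[Z | machine 4] = (2+4+5+9+13)/5 = 33/5.
E[Z] = (1/4)·(13/2) + (1/4)·(8) + (1/4)·(9) + (1/4)·(33/5) = 301/40.

301/40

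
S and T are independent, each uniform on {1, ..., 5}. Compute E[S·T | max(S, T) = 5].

125/9

Outcomes with max(S, T) = 5: (1,5), (2,5), (3,5), (4,5), (5,1), (5,2), (5,3), (5,4), (5,5), each with probability 1/25.
E[S·T | max(S, T) = 5] = (5 + 10 + 15 + 20 + 5 + 10 + 15 + 20 + 25) / 9 = 125/9.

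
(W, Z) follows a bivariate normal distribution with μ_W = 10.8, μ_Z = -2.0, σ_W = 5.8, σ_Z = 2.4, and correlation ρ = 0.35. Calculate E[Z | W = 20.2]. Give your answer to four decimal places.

-0.6386

E[Z | W=x] = μ_Z + ρ(σ_Z/σ_W)(x − μ_W) for jointly normal variables.
E[Z | W=20.2] = -2.0 + (0.35)·(2.4/5.8)·(20.2 − (10.8)) = -2.0 + (0.14483)·(9.4) = -0.6386.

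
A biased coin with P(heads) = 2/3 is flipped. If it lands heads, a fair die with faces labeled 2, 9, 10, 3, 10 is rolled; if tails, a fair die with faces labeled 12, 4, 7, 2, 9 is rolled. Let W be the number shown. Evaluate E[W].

34/5

E[W | heads] = (2+9+10+3+10)/5 = 34/5.
E[W | tails] = (12+4+7+2+9)/5 = 34/5.
By the law of total expectation,
E[W] = (2/3)·(34/5) + (1/3)·(34/5) = 34/5.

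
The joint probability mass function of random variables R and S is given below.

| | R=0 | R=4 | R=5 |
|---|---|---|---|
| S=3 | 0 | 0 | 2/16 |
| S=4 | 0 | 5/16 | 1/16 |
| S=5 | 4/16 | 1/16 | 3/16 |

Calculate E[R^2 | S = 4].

35/2

P(S = 4) = 3/8.
Summing R^2·P(R=x,S=y) over the conditioning event gives 105/16.
E[R^2 | S = 4] = (105/16) / (3/8) = 35/2.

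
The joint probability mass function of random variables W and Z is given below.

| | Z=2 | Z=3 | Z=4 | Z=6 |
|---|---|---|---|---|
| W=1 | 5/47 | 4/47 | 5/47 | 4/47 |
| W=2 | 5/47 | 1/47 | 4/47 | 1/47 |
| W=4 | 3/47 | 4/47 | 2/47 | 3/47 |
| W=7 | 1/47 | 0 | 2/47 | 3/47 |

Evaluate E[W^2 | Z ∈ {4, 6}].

59/4

P(Z ∈ {4, 6}) = 24/47.
Σ W^2·P over the event = 1·(5/47) + 1·(4/47) + 4·(4/47) + 4·(1/47) + 16·(2/47) + 16·(3/47) + 49·(2/47) + 49·(3/47) = 354/47.
E[W^2 | Z ∈ {4, 6}] = (354/47) / (24/47) = 59/4.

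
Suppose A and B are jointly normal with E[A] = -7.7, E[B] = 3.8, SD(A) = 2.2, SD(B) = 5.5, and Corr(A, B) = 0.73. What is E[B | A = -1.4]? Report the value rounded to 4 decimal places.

E[B | A=x] = μ_B + ρ(σ_B/σ_A)(x − μ_A) for jointly normal variables.
E[B | A=-1.4] = 3.8 + (0.73)·(5.5/2.2)·(-1.4 − (-7.7)) = 3.8 + (1.825)·(6.3) = 15.2975.

15.2975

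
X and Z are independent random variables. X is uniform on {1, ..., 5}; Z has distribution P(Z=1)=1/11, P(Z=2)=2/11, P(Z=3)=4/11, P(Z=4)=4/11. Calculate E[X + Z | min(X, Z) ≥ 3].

P(min(X, Z) ≥ 3) = 24/55.
Summing (X+Z)·P(x,y) over outcomes with min(X, Z) ≥ 3 gives 36/11.
E[X + Z | min(X, Z) ≥ 3] = (36/11) / (24/55) = 15/2.

15/2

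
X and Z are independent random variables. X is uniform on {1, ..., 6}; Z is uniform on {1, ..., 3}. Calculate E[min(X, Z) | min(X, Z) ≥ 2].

P(min(X, Z) ≥ 2) = 5/9.
Summing min(X,Z)·P(x,y) over outcomes with min(X, Z) ≥ 2 gives 4/3.
E[min(X, Z) | min(X, Z) ≥ 2] = (4/3) / (5/9) = 12/5.

12/5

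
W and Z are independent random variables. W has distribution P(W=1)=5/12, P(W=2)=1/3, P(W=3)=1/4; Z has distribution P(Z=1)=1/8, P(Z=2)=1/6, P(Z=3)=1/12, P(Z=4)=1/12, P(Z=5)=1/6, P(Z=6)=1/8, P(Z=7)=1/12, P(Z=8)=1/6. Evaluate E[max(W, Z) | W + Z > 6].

P(W + Z > 6) = 71/144.
Summing max(W,Z)·P(x,y) over outcomes with W + Z > 6 gives 233/72.
E[max(W, Z) | W + Z > 6] = (233/72) / (71/144) = 466/71.

466/71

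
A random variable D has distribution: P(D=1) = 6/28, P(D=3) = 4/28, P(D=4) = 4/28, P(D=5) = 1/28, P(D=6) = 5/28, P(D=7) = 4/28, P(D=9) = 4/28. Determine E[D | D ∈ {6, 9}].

P(D ∈ {6, 9}) = 9/28.
Σ over the event: 6·5/28 + 9·1/7 = 33/14.
E[D | D ∈ {6, 9}] = (33/14) / (9/28) = 22/3.

22/3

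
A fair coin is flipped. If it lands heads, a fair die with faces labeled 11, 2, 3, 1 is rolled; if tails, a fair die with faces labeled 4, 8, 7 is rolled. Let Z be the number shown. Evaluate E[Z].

E[Z | heads] = (11+2+3+1)/4 = 17/4.
E[Z | tails] = (4+8+7)/3 = 19/3.
By the law of total expectation,
E[Z] = (1/2)·(17/4) + (1/2)·(19/3) = 127/24.

127/24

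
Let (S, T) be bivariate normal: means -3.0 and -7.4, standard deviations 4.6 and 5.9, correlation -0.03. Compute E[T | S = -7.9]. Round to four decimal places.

For a bivariate normal, E[T | S=x] = μ_T + ρ·(σ_T/σ_S)·(x − μ_S).
E[T | S=-7.9] = -7.4 + (-0.03)·(5.9/4.6)·(-7.9 − (-3.0)) = -7.4 + (-0.038478)·(-4.9) = -7.2115.

-7.2115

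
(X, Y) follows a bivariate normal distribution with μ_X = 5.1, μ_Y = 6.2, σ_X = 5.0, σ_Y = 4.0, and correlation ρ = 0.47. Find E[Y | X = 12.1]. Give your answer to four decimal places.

8.8320

For a bivariate normal, E[Y | X=x] = μ_Y + ρ·(σ_Y/σ_X)·(x − μ_X).
E[Y | X=12.1] = 6.2 + (0.47)·(4.0/5.0)·(12.1 − (5.1)) = 6.2 + (0.376)·(7) = 8.8320.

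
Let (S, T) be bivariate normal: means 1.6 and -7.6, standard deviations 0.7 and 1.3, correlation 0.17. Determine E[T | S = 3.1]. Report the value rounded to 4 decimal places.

-7.1264

The regression of T on S has slope ρ·σ_T/σ_S and passes through (μ_S, μ_T).
E[T | S=3.1] = -7.6 + (0.17)·(1.3/0.7)·(3.1 − (1.6)) = -7.6 + (0.31571)·(1.5) = -7.1264.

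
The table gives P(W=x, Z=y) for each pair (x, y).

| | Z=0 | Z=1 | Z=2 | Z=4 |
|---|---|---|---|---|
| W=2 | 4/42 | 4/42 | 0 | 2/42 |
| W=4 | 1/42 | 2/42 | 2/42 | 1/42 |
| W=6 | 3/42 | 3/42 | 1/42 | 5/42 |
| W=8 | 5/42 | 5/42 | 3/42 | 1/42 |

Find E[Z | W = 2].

P(W = 2) = 5/21.
Summing Z·P(W=x,Z=y) over the conditioning event gives 2/7.
E[Z | W = 2] = (2/7) / (5/21) = 6/5.

6/5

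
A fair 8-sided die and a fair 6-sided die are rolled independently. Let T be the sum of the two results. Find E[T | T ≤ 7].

16/3

P(T ≤ 7) = 7/16.
Σ over the event: 2·1/48 + 3·1/24 + 4·1/16 + 5·1/12 + 6·5/48 + 7·1/8 = 7/3.
E[T | T ≤ 7] = (7/3) / (7/16) = 16/3.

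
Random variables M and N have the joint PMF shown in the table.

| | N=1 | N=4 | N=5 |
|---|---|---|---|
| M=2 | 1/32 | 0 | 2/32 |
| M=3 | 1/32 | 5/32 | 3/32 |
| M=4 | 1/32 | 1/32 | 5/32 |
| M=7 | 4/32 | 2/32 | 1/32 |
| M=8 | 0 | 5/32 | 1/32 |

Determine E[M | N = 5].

4

P(N = 5) = 3/8.
Σ M·P over the event = 2·(2/32) + 3·(3/32) + 4·(5/32) + 7·(1/32) + 8·(1/32) = 3/2.
E[M | N = 5] = (3/2) / (3/8) = 4.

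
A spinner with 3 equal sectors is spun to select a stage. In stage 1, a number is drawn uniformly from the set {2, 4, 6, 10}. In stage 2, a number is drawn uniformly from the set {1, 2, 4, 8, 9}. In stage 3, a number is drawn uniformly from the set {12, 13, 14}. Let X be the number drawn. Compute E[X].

233/30

E[X | stage 1] = (2+4+6+10)/4 = 11/2.
E[X | stage 2] = (1+2+4+8+9)/5 = 24/5.
E[X | stage 3] = (12+13+14)/3 = 13.
E[X] = (1/3)·(11/2) + (1/3)·(24/5) + (1/3)·(13) = 233/30.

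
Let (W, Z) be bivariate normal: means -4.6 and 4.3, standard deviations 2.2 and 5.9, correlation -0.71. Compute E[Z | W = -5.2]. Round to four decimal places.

5.4425

E[Z | W=x] = μ_Z + ρ(σ_Z/σ_W)(x − μ_W) for jointly normal variables.
E[Z | W=-5.2] = 4.3 + (-0.71)·(5.9/2.2)·(-5.2 − (-4.6)) = 4.3 + (-1.9041)·(-0.6) = 5.4425.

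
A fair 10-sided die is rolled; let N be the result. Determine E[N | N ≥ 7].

17/2

Given N ≥ 7, N is equally likely to be any of {7, 8, 9, 10}.
E[N | N ≥ 7] = (7 + 8 + 9 + 10) / 4 = 17/2.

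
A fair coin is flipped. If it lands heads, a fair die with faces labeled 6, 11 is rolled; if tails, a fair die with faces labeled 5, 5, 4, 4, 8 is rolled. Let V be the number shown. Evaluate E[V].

137/20

E[V | heads] = (6+11)/2 = 17/2.
E[V | tails] = (5+5+4+4+8)/5 = 26/5.
By the law of total expectation,
E[V] = (1/2)·(17/2) + (1/2)·(26/5) = 137/20.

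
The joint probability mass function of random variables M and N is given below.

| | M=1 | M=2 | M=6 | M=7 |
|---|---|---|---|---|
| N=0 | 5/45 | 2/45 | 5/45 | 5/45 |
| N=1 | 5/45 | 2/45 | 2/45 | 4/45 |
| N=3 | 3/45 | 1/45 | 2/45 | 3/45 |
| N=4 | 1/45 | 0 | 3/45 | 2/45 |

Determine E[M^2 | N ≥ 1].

P(N ≥ 1) = 28/45.
Summing M^2·P(M=x,N=y) over the conditioning event gives 238/15.
E[M^2 | N ≥ 1] = (238/15) / (28/45) = 51/2.

51/2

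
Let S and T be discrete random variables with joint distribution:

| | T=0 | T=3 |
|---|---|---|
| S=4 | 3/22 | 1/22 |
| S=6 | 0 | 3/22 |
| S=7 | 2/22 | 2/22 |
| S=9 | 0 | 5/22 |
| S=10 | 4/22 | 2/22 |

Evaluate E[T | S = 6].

3

P(S = 6) = 3/22.
Σ T·P over the event = 3·(3/22) = 9/22.
E[T | S = 6] = (9/22) / (3/22) = 3.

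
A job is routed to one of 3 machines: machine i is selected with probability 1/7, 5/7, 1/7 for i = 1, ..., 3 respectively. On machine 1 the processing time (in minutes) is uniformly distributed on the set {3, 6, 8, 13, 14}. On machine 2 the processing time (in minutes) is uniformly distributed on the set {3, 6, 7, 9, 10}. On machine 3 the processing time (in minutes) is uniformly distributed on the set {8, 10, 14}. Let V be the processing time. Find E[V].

E[V | machine 1] = (3+6+8+13+14)/5 = 44/5.
E[V | machine 2] = (3+6+7+9+10)/5 = 7.
E[V | machine 3] = (8+10+14)/3 = 32/3.
E[V] = (1/7)·(44/5) + (5/7)·(7) + (1/7)·(32/3) = 817/105.

817/105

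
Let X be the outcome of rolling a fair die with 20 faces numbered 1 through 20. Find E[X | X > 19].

Given X > 19, X is equally likely to be any of {20}.
E[X | X > 19] = (20) / 1 = 20.

20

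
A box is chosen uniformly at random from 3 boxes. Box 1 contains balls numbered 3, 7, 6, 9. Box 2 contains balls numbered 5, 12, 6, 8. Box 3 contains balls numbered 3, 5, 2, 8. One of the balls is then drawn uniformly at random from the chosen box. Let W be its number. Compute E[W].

E[W | box 1] = (3+7+6+9)/4 = 25/4.
E[W | box 2] = (5+12+6+8)/4 = 31/4.
E[W | box 3] = (3+5+2+8)/4 = 9/2.
E[W] = (1/3)·(25/4) + (1/3)·(31/4) + (1/3)·(9/2) = 37/6.

37/6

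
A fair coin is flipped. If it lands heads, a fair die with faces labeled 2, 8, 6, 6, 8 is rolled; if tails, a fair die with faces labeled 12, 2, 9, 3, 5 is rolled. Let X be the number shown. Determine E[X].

61/10

E[X | heads] = (2+8+6+6+8)/5 = 6.
E[X | tails] = (12+2+9+3+5)/5 = 31/5.
E[X] = (1/2)·(6) + (1/2)·(31/5) = 61/10.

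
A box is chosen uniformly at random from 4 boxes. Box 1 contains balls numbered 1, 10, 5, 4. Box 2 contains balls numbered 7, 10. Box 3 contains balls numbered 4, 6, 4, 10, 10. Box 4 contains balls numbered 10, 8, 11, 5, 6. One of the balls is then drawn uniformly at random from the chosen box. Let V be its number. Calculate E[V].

E[V | box 1] = (1+10+5+4)/4 = 5.
E[V | box 2] = (7+10)/2 = 17/2.
E[V | box 3] = (4+6+4+10+10)/5 = 34/5.
E[V | box 4] = (10+8+11+5+6)/5 = 8.
E[V] = (1/4)·(5) + (1/4)·(17/2) + (1/4)·(34/5) + (1/4)·(8) = 283/40.

283/40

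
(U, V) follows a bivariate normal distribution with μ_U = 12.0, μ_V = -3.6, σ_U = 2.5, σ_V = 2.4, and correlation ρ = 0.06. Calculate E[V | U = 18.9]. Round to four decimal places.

For a bivariate normal, E[V | U=x] = μ_V + ρ·(σ_V/σ_U)·(x − μ_U).
E[V | U=18.9] = -3.6 + (0.06)·(2.4/2.5)·(18.9 − (12.0)) = -3.6 + (0.0576)·(6.9) = -3.2026.

-3.2026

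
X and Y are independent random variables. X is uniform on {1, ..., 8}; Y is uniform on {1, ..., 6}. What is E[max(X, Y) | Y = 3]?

P(Y = 3) = 1/6.
Summing max(X,Y)·P(x,y) over outcomes with Y = 3 gives 13/16.
E[max(X, Y) | Y = 3] = (13/16) / (1/6) = 39/8.

39/8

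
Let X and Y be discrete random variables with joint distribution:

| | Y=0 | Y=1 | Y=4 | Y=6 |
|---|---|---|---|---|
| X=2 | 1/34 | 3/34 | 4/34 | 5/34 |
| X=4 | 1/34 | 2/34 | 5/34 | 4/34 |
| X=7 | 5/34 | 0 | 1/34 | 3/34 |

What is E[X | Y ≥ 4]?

P(Y ≥ 4) = 11/17.
Summing X·P(X=x,Y=y) over the conditioning event gives 41/17.
E[X | Y ≥ 4] = (41/17) / (11/17) = 41/11.

41/11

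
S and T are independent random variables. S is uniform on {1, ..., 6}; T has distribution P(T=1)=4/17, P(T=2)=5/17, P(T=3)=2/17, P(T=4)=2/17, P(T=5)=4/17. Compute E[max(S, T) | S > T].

P(S > T) = 9/17.
Summing max(S,T)·P(x,y) over outcomes with S > T gives 41/17.
E[max(S, T) | S > T] = (41/17) / (9/17) = 41/9.

41/9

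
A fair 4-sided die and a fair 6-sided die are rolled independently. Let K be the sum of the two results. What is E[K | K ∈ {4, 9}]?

6

P(K ∈ {4, 9}) = 5/24.
Σ over the event: 4·1/8 + 9·1/12 = 5/4.
E[K | K ∈ {4, 9}] = (5/4) / (5/24) = 6.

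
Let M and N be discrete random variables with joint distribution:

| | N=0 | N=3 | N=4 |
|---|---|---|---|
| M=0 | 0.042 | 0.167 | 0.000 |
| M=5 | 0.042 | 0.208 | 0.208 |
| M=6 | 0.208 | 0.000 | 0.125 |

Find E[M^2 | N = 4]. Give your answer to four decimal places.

P(N = 4) = 0.333.
Σ M^2·P over the event = 25·(0.208) + 36·(0.125) = 9.700.
E[M^2 | N = 4] = (9.700) / (0.333) = 29.1291.

29.1291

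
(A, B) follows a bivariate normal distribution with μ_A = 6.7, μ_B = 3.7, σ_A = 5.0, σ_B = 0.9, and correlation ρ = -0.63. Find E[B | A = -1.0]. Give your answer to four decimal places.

4.5732

E[B | A=x] = μ_B + ρ(σ_B/σ_A)(x − μ_A) for jointly normal variables.
E[B | A=-1.0] = 3.7 + (-0.63)·(0.9/5.0)·(-1.0 − (6.7)) = 3.7 + (-0.1134)·(-7.7) = 4.5732.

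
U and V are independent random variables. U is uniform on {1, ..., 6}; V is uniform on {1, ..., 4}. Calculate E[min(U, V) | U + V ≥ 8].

Outcomes with U + V ≥ 8: (4,4), (5,3), (5,4), (6,2), (6,3), (6,4), each with probability 1/24.
E[min(U, V) | U + V ≥ 8] = (4 + 3 + 4 + 2 + 3 + 4) / 6 = 10/3.

10/3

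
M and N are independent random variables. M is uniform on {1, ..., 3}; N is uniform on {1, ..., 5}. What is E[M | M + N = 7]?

Outcomes with M + N = 7: (2,5), (3,4), each with probability 1/15.
E[M | M + N = 7] = (2 + 3) / 2 = 5/2.

5/2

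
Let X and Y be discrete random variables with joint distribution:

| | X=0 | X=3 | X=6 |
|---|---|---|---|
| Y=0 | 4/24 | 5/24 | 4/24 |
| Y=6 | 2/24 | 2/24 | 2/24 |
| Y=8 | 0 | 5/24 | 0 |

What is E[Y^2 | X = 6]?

12

P(X = 6) = 1/4.
Σ Y^2·P over the event = 0·(4/24) + 36·(2/24) = 3.
E[Y^2 | X = 6] = (3) / (1/4) = 12.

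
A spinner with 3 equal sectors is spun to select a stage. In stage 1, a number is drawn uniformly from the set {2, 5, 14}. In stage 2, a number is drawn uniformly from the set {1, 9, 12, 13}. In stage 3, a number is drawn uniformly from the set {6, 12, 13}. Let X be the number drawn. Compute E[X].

E[X | stage 1] = (2+5+14)/3 = 7.
E[X | stage 2] = (1+9+12+13)/4 = 35/4.
E[X | stage 3] = (6+12+13)/3 = 31/3.
By the law of total expectation,
E[X] = (1/3)·(7) + (1/3)·(35/4) + (1/3)·(31/3) = 313/36.

313/36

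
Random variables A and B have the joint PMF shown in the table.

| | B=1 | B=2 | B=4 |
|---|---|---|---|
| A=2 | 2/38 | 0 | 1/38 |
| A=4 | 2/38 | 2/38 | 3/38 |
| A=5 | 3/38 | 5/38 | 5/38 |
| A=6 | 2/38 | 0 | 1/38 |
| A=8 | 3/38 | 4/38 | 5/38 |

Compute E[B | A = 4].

18/7

P(A = 4) = 7/38.
Σ B·P over the event = 1·(2/38) + 2·(2/38) + 4·(3/38) = 9/19.
E[B | A = 4] = (9/19) / (7/38) = 18/7.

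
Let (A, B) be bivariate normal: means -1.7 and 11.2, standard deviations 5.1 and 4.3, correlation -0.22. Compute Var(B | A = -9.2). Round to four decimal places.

17.5951

Var(B | A=x) = (1 − ρ²)·σ_B².
Var(B | A=-9.2) = (4.3)²·(1 − (-0.22)²) = 18.49·0.9516 = 17.5951.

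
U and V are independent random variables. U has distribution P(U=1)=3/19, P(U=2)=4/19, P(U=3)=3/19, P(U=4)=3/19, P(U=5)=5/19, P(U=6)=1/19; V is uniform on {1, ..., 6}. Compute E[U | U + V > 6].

P(U + V > 6) = 21/38.
Summing U·P(x,y) over outcomes with U + V > 6 gives 85/38.
E[U | U + V > 6] = (85/38) / (21/38) = 85/21.

85/21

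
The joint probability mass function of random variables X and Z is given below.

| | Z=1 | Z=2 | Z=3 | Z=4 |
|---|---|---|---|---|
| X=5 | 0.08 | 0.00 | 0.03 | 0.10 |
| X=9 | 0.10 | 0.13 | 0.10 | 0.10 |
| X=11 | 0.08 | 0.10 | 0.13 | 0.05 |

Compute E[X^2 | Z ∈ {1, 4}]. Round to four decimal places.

P(Z ∈ {1, 4}) = 0.51.
Σ X^2·P over the event = 25·(0.08) + 25·(0.10) + 81·(0.10) + 81·(0.10) + 121·(0.08) + 121·(0.05) = 36.43.
E[X^2 | Z ∈ {1, 4}] = (36.43) / (0.51) = 71.4314.

71.4314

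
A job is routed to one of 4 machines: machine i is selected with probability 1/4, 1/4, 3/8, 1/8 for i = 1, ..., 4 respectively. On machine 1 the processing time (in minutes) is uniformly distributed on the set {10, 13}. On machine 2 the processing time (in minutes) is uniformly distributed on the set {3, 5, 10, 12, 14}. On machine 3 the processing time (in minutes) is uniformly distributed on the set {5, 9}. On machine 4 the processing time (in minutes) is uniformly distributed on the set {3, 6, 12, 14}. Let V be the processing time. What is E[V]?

1407/160

E[V | machine 1] = (10+13)/2 = 23/2.
E[V | machine 2] = (3+5+10+12+14)/5 = 44/5.
E[V | machine 3] = (5+9)/2 = 7.
E[V | machine 4] = (3+6+12+14)/4 = 35/4.
E[V] = (1/4)·(23/2) + (1/4)·(44/5) + (3/8)·(7) + (1/8)·(35/4) = 1407/160.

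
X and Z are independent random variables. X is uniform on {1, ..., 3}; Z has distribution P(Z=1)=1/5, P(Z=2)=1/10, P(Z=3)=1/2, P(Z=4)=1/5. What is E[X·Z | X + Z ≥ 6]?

85/9

P(X + Z ≥ 6) = 3/10.
Summing XZ·P(x,y) over outcomes with X + Z ≥ 6 gives 17/6.
E[X·Z | X + Z ≥ 6] = (17/6) / (3/10) = 85/9.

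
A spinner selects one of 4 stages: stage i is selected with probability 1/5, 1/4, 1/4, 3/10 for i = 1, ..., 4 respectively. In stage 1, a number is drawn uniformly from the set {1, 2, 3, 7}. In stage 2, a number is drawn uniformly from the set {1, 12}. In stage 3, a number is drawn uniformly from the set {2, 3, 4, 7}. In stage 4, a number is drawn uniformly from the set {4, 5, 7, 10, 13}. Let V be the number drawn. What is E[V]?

E[V | stage 1] = (1+2+3+7)/4 = 13/4.
E[V | stage 2] = (1+12)/2 = 13/2.
E[V | stage 3] = (2+3+4+7)/4 = 4.
E[V | stage 4] = (4+5+7+10+13)/5 = 39/5.
By the law of total expectation,
E[V] = (1/5)·(13/4) + (1/4)·(13/2) + (1/4)·(4) + (3/10)·(39/5) = 1123/200.

1123/200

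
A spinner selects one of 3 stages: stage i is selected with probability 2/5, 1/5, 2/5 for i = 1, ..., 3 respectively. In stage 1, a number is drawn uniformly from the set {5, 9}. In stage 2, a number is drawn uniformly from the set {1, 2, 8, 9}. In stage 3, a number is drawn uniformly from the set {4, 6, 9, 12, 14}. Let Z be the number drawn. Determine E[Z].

E[Z | stage 1] = (5+9)/2 = 7.
E[Z | stage 2] = (1+2+8+9)/4 = 5.
E[Z | stage 3] = (4+6+9+12+14)/5 = 9.
By the law of total expectation,
E[Z] = (2/5)·(7) + (1/5)·(5) + (2/5)·(9) = 37/5.

37/5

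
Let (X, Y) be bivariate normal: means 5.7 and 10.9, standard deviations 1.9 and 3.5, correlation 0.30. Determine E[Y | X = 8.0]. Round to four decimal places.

12.1711

For a bivariate normal, E[Y | X=x] = μ_Y + ρ·(σ_Y/σ_X)·(x − μ_X).
E[Y | X=8.0] = 10.9 + (0.30)·(3.5/1.9)·(8.0 − (5.7)) = 10.9 + (0.552632)·(2.3) = 12.1711.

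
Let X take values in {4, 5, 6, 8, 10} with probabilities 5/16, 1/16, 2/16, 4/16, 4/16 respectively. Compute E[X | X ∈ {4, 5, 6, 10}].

P(X ∈ {4, 5, 6, 10}) = 3/4.
Σ over the event: 4·5/16 + 5·1/16 + 6·1/8 + 10·1/4 = 77/16.
E[X | X ∈ {4, 5, 6, 10}] = (77/16) / (3/4) = 77/12.

77/12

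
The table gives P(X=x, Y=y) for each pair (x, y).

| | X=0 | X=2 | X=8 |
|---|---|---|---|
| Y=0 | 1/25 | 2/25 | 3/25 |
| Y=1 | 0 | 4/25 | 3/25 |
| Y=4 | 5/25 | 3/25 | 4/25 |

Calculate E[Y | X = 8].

P(X = 8) = 2/5.
Σ Y·P over the event = 0·(3/25) + 1·(3/25) + 4·(4/25) = 19/25.
E[Y | X = 8] = (19/25) / (2/5) = 19/10.

19/10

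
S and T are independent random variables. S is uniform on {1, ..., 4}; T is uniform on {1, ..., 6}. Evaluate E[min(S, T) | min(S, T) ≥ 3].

Outcomes with min(S, T) ≥ 3: (3,3), (3,4), (3,5), (3,6), (4,3), (4,4), (4,5), (4,6), each with probability 1/24.
E[min(S, T) | min(S, T) ≥ 3] = (3 + 3 + 3 + 3 + 3 + 4 + 4 + 4) / 8 = 27/8.

27/8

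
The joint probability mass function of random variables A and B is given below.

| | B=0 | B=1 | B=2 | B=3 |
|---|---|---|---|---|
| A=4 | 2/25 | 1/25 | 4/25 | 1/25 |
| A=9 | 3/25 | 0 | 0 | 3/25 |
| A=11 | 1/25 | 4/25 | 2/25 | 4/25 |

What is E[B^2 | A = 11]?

48/11

P(A = 11) = 11/25.
Σ B^2·P over the event = 0·(1/25) + 1·(4/25) + 4·(2/25) + 9·(4/25) = 48/25.
E[B^2 | A = 11] = (48/25) / (11/25) = 48/11.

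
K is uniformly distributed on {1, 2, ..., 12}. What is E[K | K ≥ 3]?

15/2

Given K ≥ 3, K is equally likely to be any of {3, 4, 5, 6, 7, 8, 9, 10, 11, 12}.
E[K | K ≥ 3] = (3 + 4 + 5 + 6 + 7 + 8 + 9 + 10 + 11 + 12) / 10 = 15/2.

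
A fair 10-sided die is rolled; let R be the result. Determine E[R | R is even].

6

Given R is even, R is equally likely to be any of {2, 4, 6, 8, 10}.
E[R | R is even] = (2 + 4 + 6 + 8 + 10) / 5 = 6.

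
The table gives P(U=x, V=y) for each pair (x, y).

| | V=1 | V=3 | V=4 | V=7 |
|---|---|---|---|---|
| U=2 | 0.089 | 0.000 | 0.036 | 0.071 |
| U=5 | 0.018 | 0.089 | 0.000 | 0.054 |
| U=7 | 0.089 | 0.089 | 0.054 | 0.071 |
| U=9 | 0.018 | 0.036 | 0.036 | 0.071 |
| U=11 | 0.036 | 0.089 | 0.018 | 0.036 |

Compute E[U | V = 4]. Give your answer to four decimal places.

6.7500

P(V = 4) = 0.144.
Summing U·P(U=x,V=y) over the conditioning event gives 0.972.
E[U | V = 4] = (0.972) / (0.144) = 6.7500.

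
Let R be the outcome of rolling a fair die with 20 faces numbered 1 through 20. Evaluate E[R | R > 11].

Given R > 11, R is equally likely to be any of {12, 13, 14, 15, 16, 17, 18, 19, 20}.
E[R | R > 11] = (12 + 13 + 14 + 15 + 16 + 17 + 18 + 19 + 20) / 9 = 16.

16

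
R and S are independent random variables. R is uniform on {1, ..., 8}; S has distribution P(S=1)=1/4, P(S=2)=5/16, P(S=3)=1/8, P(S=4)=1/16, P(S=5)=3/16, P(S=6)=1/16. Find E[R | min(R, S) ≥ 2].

5

P(min(R, S) ≥ 2) = 21/32.
Summing R·P(x,y) over outcomes with min(R, S) ≥ 2 gives 105/32.
E[R | min(R, S) ≥ 2] = (105/32) / (21/32) = 5.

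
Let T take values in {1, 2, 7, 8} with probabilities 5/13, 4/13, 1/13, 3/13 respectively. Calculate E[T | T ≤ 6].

13/9

P(T ≤ 6) = 9/13.
Σ over the event: 1·5/13 + 2·4/13 = 1.
E[T | T ≤ 6] = (1) / (9/13) = 13/9.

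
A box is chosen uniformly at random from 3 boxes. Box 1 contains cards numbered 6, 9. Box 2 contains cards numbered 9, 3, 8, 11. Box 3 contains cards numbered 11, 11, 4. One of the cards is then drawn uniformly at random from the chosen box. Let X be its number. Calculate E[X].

E[X | box 1] = (6+9)/2 = 15/2.
E[X | box 2] = (9+3+8+11)/4 = 31/4.
E[X | box 3] = (11+11+4)/3 = 26/3.
E[X] = (1/3)·(15/2) + (1/3)·(31/4) + (1/3)·(26/3) = 287/36.

287/36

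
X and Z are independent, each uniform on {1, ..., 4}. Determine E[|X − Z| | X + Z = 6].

4/3

Outcomes with X + Z = 6: (2,4), (3,3), (4,2), each with probability 1/16.
E[|X − Z| | X + Z = 6] = (2 + 0 + 2) / 3 = 4/3.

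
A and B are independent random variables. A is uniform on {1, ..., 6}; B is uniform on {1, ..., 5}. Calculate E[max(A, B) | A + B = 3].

Outcomes with A + B = 3: (1,2), (2,1), each with probability 1/30.
E[max(A, B) | A + B = 3] = (2 + 2) / 2 = 2.

2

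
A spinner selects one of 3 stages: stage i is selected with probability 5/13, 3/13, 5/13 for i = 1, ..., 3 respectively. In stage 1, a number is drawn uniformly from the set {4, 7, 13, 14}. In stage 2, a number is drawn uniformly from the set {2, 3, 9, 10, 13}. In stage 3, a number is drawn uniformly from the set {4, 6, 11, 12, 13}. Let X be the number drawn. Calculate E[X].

E[X | stage 1] = (4+7+13+14)/4 = 19/2.
E[X | stage 2] = (2+3+9+10+13)/5 = 37/5.
E[X | stage 3] = (4+6+11+12+13)/5 = 46/5.
By the law of total expectation,
E[X] = (5/13)·(19/2) + (3/13)·(37/5) + (5/13)·(46/5) = 89/10.

89/10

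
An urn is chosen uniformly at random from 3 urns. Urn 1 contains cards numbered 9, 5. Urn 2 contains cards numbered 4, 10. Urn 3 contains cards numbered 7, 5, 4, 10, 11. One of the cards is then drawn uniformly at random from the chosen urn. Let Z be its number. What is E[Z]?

E[Z | urn 1] = (9+5)/2 = 7.
E[Z | urn 2] = (4+10)/2 = 7.
E[Z | urn 3] = (7+5+4+10+11)/5 = 37/5.
E[Z] = (1/3)·(7) + (1/3)·(7) + (1/3)·(37/5) = 107/15.

107/15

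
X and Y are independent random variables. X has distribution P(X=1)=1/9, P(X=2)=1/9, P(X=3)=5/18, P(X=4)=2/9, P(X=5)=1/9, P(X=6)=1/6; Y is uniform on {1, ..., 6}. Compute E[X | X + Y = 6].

P(X + Y = 6) = 5/36.
Summing X·P(x,y) over outcomes with X + Y = 6 gives 47/108.
E[X | X + Y = 6] = (47/108) / (5/36) = 47/15.

47/15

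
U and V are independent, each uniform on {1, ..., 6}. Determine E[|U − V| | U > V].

7/3

P(U > V) = 5/12.
Summing |U−V|·P(x,y) over outcomes with U > V gives 35/36.
E[|U − V| | U > V] = (35/36) / (5/12) = 7/3.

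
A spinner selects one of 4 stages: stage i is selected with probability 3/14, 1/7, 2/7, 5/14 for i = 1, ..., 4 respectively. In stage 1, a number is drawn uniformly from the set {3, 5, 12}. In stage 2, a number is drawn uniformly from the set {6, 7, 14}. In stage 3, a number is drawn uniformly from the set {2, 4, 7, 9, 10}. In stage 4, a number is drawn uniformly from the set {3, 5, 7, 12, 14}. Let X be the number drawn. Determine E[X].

523/70

E[X | stage 1] = (3+5+12)/3 = 20/3.
E[X | stage 2] = (6+7+14)/3 = 9.
E[X | stage 3] = (2+4+7+9+10)/5 = 32/5.
E[X | stage 4] = (3+5+7+12+14)/5 = 41/5.
E[X] = (3/14)·(20/3) + (1/7)·(9) + (2/7)·(32/5) + (5/14)·(41/5) = 523/70.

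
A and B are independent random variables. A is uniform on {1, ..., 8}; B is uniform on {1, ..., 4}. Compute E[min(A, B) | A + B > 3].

P(A + B > 3) = 29/32.
Summing min(A,B)·P(x,y) over outcomes with A + B > 3 gives 67/32.
E[min(A, B) | A + B > 3] = (67/32) / (29/32) = 67/29.

67/29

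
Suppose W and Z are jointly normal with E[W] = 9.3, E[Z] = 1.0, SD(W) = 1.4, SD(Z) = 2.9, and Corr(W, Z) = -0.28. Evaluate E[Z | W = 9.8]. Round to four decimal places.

For a bivariate normal, E[Z | W=x] = μ_Z + ρ·(σ_Z/σ_W)·(x − μ_W).
E[Z | W=9.8] = 1.0 + (-0.28)·(2.9/1.4)·(9.8 − (9.3)) = 1.0 + (-0.58)·(0.5) = 0.7100.

0.7100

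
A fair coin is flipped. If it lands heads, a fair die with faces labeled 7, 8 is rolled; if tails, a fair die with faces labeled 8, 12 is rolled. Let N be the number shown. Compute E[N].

E[N | heads] = (7+8)/2 = 15/2.
E[N | tails] = (8+12)/2 = 10.
E[N] = (1/2)·(15/2) + (1/2)·(10) = 35/4.

35/4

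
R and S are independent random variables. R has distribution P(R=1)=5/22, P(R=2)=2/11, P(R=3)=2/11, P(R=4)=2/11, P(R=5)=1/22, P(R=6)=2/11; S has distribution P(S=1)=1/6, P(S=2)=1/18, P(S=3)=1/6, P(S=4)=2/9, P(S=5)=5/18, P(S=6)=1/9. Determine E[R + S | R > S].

P(R > S) = 131/396.
Summing (R+S)·P(x,y) over outcomes with R > S gives 961/396.
E[R + S | R > S] = (961/396) / (131/396) = 961/131.

961/131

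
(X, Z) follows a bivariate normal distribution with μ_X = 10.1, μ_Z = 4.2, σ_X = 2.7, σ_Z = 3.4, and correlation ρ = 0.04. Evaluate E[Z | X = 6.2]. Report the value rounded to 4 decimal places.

4.0036

E[Z | X=x] = μ_Z + ρ(σ_Z/σ_X)(x − μ_X) for jointly normal variables.
E[Z | X=6.2] = 4.2 + (0.04)·(3.4/2.7)·(6.2 − (10.1)) = 4.2 + (0.05037)·(-3.9) = 4.0036.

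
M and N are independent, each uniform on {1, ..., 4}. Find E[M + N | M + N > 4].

6

Outcomes with M + N > 4: (1,4), (2,3), (2,4), (3,2), (3,3), (3,4), (4,1), (4,2), (4,3), (4,4), each with probability 1/16.
E[M + N | M + N > 4] = (5 + 5 + 6 + 5 + 6 + 7 + 5 + 6 + 7 + 8) / 10 = 6.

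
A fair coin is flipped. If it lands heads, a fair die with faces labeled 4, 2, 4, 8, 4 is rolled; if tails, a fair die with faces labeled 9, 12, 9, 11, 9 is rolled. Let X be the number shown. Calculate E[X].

E[X | heads] = (4+2+4+8+4)/5 = 22/5.
E[X | tails] = (9+12+9+11+9)/5 = 10.
E[X] = (1/2)·(22/5) + (1/2)·(10) = 36/5.

36/5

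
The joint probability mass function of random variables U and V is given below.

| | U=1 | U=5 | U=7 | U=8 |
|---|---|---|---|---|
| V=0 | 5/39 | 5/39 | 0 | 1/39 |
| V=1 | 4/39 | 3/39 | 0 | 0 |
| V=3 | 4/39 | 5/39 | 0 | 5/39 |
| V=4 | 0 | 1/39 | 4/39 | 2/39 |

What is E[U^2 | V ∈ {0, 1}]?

91/6

P(V ∈ {0, 1}) = 6/13.
Σ U^2·P over the event = 1·(5/39) + 1·(4/39) + 25·(5/39) + 25·(3/39) + 64·(1/39) = 7.
E[U^2 | V ∈ {0, 1}] = (7) / (6/13) = 91/6.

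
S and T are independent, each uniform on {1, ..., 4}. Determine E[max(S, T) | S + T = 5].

7/2

Outcomes with S + T = 5: (1,4), (2,3), (3,2), (4,1), each with probability 1/16.
E[max(S, T) | S + T = 5] = (4 + 3 + 3 + 4) / 4 = 7/2.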